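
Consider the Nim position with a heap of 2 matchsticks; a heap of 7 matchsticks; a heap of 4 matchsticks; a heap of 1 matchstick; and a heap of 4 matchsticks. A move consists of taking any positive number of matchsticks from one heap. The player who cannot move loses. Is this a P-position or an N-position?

Write each in binary and XOR column by column:
  010  (2)
  111  (7)
  100  (4)
  001  (1)
  100  (4)
  ---
  100  (4)
The nim-sum is 4 ≠ 0, so this is an N-position: the player to move can win.

N-position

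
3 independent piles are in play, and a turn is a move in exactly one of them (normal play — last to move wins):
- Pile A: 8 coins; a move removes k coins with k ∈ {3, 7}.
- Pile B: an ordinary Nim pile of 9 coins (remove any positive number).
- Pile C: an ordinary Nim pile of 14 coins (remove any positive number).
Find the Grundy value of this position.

For pile A, compute g(0), g(1), … with moves {3, 7}:
g(0) = mex{} = 0
g(1) = mex{} = 0
g(2) = mex{} = 0
g(3) = mex{0} = 1
g(4) = mex{0} = 1
g(5) = mex{0} = 1
g(6) = mex{1} = 0
g(7) = mex{0,1} = 2
g(8) = mex{0,1} = 2
So g(8) = 2.
Pile B is a plain Nim pile of size 9, so its Grundy value is 9.
Pile C is a plain Nim pile of size 14, so its Grundy value is 14.
The value of a disjunctive sum is the nim-sum of the parts.
Combined value = 2 XOR 9 XOR 14 = 5.

5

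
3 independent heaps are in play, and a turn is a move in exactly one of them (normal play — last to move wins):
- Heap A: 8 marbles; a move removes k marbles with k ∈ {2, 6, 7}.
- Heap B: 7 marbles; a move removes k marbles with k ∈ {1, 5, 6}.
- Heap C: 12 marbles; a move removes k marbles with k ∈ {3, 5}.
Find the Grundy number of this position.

0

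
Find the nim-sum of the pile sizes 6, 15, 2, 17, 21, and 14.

1

Bitwise XOR of the heap sizes:
  00110  (6)
  01111  (15)
  00010  (2)
  10001  (17)
  10101  (21)
  01110  (14)
  -----
  00001  (1)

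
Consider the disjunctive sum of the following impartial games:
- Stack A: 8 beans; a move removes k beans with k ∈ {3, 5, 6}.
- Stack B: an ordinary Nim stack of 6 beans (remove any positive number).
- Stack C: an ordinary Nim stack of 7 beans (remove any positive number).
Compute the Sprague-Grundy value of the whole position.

Grundy values for stack A (subtraction set {3, 5, 6}):
k:     0  1  2  3  4  5  6  7  8
g(k):  0  0  0  1  1  1  2  2  2
So g(8) = 2.
Stack B is a plain Nim stack of size 6, so its Grundy value is 6.
Stack C is a plain Nim stack of size 7, so its Grundy value is 7.
The value of a disjunctive sum is the nim-sum of the parts.
Combined value = 2 ⊕ 6 ⊕ 7 = 3.

3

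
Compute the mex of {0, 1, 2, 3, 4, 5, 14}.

6

The values 0, 1, 2, 3, 4, 5 are all present; 6 is the first non-negative integer missing from the set.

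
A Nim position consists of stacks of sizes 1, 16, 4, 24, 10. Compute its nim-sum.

7

Nim-sum: 1 ^ 16 ^ 4 ^ 24 ^ 10 = 7.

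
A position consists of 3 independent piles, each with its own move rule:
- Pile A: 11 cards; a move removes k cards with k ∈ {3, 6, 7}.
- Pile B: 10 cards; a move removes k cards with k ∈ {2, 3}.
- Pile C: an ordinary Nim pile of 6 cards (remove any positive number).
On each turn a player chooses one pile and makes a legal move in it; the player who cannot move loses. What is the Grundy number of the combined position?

6

Build the Grundy sequence for pile A with g(k) = mex{g(k−s) : s ∈ {3, 6, 7}, s ≤ k}:
g(0) = mex{} = 0
g(1) = mex{} = 0
g(2) = mex{} = 0
g(3) = mex{0} = 1
g(4) = mex{0} = 1
g(5) = mex{0} = 1
g(6) = mex{0,1} = 2
g(7) = mex{0,1} = 2
g(8) = mex{0,1} = 2
g(9) = mex{0,1,2} = 3
g(10) = mex{1,2} = 0
g(11) = mex{1,2} = 0
So g(11) = 0.
Grundy values for pile B (subtraction set {2, 3}):
k:     0  1  2  3  4  5  6  7  8  9 10
g(k):  0  0  1  1  2  0  0  1  1  2  0
So g(10) = 0.
Pile C is a plain Nim pile of size 6, so its Grundy value is 6.
The value of a disjunctive sum is the nim-sum of the parts.
Combined value = 0 ⊕ 0 ⊕ 6 = 6.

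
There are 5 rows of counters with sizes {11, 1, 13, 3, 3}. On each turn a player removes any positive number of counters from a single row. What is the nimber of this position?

7

Compute the nim-sum pairwise:
11 XOR 1 = 10
10 XOR 13 = 7
7 XOR 3 = 4
4 XOR 3 = 7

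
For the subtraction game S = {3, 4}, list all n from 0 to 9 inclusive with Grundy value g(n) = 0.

Grundy values for subtraction set {3, 4}:
k:     0  1  2  3  4  5  6  7  8  9
g(k):  0  0  0  1  1  1  2  0  0  0
The P-positions (g = 0) in 0..9 are 0, 1, 2, 7, 8, 9.

0, 1, 2, 7, 8, 9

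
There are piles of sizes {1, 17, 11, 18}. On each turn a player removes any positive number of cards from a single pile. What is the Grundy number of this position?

9

In binary:
  00001  (1)
  10001  (17)
  01011  (11)
  10010  (18)
  -----
  01001  (9)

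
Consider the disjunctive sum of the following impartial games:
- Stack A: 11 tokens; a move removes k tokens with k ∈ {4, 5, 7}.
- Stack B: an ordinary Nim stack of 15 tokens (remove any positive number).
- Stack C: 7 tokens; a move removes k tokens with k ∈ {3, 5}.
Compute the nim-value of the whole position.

For stack A, compute g(0), g(1), … with moves {4, 5, 7}:
k:     0  1  2  3  4  5  6  7  8  9 10 11
g(k):  0  0  0  0  1  1  1  1  2  2  2  0
So g(11) = 0.
Stack B is a plain Nim stack of size 15, so its Grundy value is 15.
Grundy values for stack C (subtraction set {3, 5}):
g(0) = mex{} = 0
g(1) = mex{} = 0
g(2) = mex{} = 0
g(3) = mex{0} = 1
g(4) = mex{0} = 1
g(5) = mex{0} = 1
g(6) = mex{0,1} = 2
g(7) = mex{0,1} = 2
So g(7) = 2.
By the Sprague-Grundy theorem, the Grundy value of a sum of independent games is the XOR of the component values.
Combined value = 0 XOR 15 XOR 2 = 13.

13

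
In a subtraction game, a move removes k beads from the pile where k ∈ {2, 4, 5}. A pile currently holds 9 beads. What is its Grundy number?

1

Grundy values for subtraction set {2, 4, 5}:
g(0) = mex{} = 0
g(1) = mex{} = 0
g(2) = mex{0} = 1
g(3) = mex{0} = 1
g(4) = mex{0,1} = 2
g(5) = mex{0,1} = 2
g(6) = mex{0,1,2} = 3
g(7) = mex{1,2} = 0
g(8) = mex{1,2,3} = 0
g(9) = mex{0,2} = 1
So g(9) = 1.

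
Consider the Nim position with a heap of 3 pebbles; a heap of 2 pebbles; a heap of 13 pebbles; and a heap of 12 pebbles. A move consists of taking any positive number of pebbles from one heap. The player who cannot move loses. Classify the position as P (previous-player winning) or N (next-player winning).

In binary:
  0011  (3)
  0010  (2)
  1101  (13)
  1100  (12)
  ----
  0000  (0)
The nim-sum is 0, so this is a P-position: the player to move is in a losing position under optimal play.

P-position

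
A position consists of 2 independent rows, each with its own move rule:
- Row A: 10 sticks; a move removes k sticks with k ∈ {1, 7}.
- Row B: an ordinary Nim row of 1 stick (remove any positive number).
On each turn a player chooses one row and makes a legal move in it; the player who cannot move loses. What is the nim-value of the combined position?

Grundy values for row A (subtraction set {1, 7}):
k:     0  1  2  3  4  5  6  7  8  9 10
g(k):  0  1  0  1  0  1  0  1  0  1  0
So g(10) = 0.
Row B is a plain Nim row of size 1, so its Grundy value is 1.
The value of a disjunctive sum is the nim-sum of the parts.
Combined value = 0 XOR 1 = 1.

1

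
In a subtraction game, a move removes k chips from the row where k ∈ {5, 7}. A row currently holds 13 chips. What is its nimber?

0

Compute g(0), g(1), … for moves {5, 7}:
k:     0  1  2  3  4  5  6  7  8  9 10 11 12 13
g(k):  0  0  0  0  0  1  1  1  1  1  2  2  0  0
So g(13) = 0.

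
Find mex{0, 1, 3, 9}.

The values 0, 1 are all present; 2 is the first non-negative integer missing from the set.

2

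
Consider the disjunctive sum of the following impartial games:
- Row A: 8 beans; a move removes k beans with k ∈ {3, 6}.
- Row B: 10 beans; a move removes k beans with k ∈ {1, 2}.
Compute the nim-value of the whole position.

Grundy values for row A (subtraction set {3, 6}):
k:     0  1  2  3  4  5  6  7  8
g(k):  0  0  0  1  1  1  2  2  2
So g(8) = 2.
Build the Grundy sequence for row B with g(k) = mex{g(k−s) : s ∈ {1, 2}, s ≤ k}:
g(0) = mex{} = 0
g(1) = mex{0} = 1
g(2) = mex{0,1} = 2
g(3) = mex{1,2} = 0
g(4) = mex{0,2} = 1
g(5) = mex{0,1} = 2
g(6) = mex{1,2} = 0
g(7) = mex{0,2} = 1
g(8) = mex{0,1} = 2
g(9) = mex{1,2} = 0
g(10) = mex{0,2} = 1
So g(10) = 1.
The value of a disjunctive sum is the nim-sum of the parts.
Combined value = 2 XOR 1 = 3.

3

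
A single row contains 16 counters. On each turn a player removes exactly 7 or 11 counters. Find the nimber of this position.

2

Compute g(0), g(1), … for moves {7, 11}:
k:     0  1  2  3  4  5  6  7  8  9 10 11 12 13 14 15 16
g(k):  0  0  0  0  0  0  0  1  1  1  1  1  1  1  2  2  2
So g(16) = 2.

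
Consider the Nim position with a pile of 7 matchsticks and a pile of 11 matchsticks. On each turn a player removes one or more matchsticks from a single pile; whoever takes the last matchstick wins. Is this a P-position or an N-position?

In binary:
  0111  (7)
  1011  (11)
  ----
  1100  (12)
The nim-sum is 12 ≠ 0, so this is an N-position: the player to move can win.

N-position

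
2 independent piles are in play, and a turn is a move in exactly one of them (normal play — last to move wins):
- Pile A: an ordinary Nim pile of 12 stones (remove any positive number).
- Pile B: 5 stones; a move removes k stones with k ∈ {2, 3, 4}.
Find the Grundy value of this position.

14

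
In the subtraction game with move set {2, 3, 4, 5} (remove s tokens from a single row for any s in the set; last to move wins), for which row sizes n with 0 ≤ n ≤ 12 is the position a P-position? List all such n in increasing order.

Compute g(0), g(1), … for moves {2, 3, 4, 5}:
k:     0  1  2  3  4  5  6  7  8  9 10 11 12
g(k):  0  0  1  1  2  2  3  0  0  1  1  2  2
The P-positions (g = 0) in 0..12 are 0, 1, 7, 8.

0, 1, 7, 8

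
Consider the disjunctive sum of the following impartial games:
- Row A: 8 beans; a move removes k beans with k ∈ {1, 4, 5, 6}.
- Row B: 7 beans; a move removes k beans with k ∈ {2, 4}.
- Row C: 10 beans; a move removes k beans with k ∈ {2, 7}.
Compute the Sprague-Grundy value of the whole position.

4

Build the Grundy sequence for row A with g(k) = mex{g(k−s) : s ∈ {1, 4, 5, 6}, s ≤ k}:
g(0) = mex{} = 0
g(1) = mex{0} = 1
g(2) = mex{1} = 0
g(3) = mex{0} = 1
g(4) = mex{0,1} = 2
g(5) = mex{0,1,2} = 3
g(6) = mex{0,1,3} = 2
g(7) = mex{0,1,2} = 3
g(8) = mex{0,1,2,3} = 4
So g(8) = 4.
For row B, compute g(0), g(1), … with moves {2, 4}:
g(0) = mex{} = 0
g(1) = mex{} = 0
g(2) = mex{0} = 1
g(3) = mex{0} = 1
g(4) = mex{0,1} = 2
g(5) = mex{0,1} = 2
g(6) = mex{1,2} = 0
g(7) = mex{1,2} = 0
So g(7) = 0.
Build the Grundy sequence for row C with g(k) = mex{g(k−s) : s ∈ {2, 7}, s ≤ k}:
k:     0  1  2  3  4  5  6  7  8  9 10
g(k):  0  0  1  1  0  0  1  1  2  0  0
So g(10) = 0.
The value of a disjunctive sum is the nim-sum of the parts.
Combined value = 4 XOR 0 XOR 0 = 4.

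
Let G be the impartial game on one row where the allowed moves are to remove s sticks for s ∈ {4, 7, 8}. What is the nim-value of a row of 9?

Grundy values for subtraction set {4, 7, 8}:
g(0) = mex{} = 0
g(1) = mex{} = 0
g(2) = mex{} = 0
g(3) = mex{} = 0
g(4) = mex{0} = 1
g(5) = mex{0} = 1
g(6) = mex{0} = 1
g(7) = mex{0} = 1
g(8) = mex{0,1} = 2
g(9) = mex{0,1} = 2
So g(9) = 2.

2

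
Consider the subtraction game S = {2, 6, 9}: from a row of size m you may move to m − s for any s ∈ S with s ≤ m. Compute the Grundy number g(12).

Build the Grundy sequence with g(k) = mex{g(k−s) : s ∈ {2, 6, 9}, s ≤ k}:
g(0) = mex{} = 0
g(1) = mex{} = 0
g(2) = mex{0} = 1
g(3) = mex{0} = 1
g(4) = mex{1} = 0
g(5) = mex{1} = 0
g(6) = mex{0} = 1
g(7) = mex{0} = 1
g(8) = mex{1} = 0
g(9) = mex{0,1} = 2
g(10) = mex{0} = 1
g(11) = mex{0,1,2} = 3
g(12) = mex{1} = 0
So g(12) = 0.

0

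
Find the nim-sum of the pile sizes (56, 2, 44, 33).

55

Compute the nim-sum pairwise:
56 ^ 2 = 58
58 ^ 44 = 22
22 ^ 33 = 55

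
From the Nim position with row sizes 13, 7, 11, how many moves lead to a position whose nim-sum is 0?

Compute the nim-sum pairwise:
13 ^ 7 = 10
10 ^ 11 = 1
The overall nim-sum is X = 1. A row of size p has a winning move iff p XOR X < p (reduce it to p XOR X).
  13: 13 XOR 1 = 12 < 13 — winning move (to 12).
  7: 7 XOR 1 = 6 < 7 — winning move (to 6).
  11: 11 XOR 1 = 10 < 11 — winning move (to 10).
That gives 3 winning moves.

3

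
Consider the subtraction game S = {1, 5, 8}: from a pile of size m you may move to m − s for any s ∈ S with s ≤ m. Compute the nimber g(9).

3

Compute g(0), g(1), … for moves {1, 5, 8}:
g(0) = mex{} = 0
g(1) = mex{0} = 1
g(2) = mex{1} = 0
g(3) = mex{0} = 1
g(4) = mex{1} = 0
g(5) = mex{0} = 1
g(6) = mex{1} = 0
g(7) = mex{0} = 1
g(8) = mex{0,1} = 2
g(9) = mex{0,1,2} = 3
So g(9) = 3.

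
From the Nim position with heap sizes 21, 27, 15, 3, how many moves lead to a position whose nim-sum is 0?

3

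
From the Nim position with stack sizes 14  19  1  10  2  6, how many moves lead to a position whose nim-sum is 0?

1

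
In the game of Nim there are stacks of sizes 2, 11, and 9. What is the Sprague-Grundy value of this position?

0

Nim-sum: 2 ^ 11 ^ 9 = 0.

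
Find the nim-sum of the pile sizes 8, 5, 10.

7

Nim-sum: 8 ⊕ 5 ⊕ 10 = 7.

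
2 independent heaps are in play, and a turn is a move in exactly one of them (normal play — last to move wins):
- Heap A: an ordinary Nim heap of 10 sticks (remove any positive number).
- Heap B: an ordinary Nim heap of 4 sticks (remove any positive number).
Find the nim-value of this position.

Heap A is a plain Nim heap of size 10, so its Grundy value is 10.
Heap B is a plain Nim heap of size 4, so its Grundy value is 4.
By the Sprague-Grundy theorem, the Grundy value of a sum of independent games is the XOR of the component values.
Combined value = 10 XOR 4 = 14.

14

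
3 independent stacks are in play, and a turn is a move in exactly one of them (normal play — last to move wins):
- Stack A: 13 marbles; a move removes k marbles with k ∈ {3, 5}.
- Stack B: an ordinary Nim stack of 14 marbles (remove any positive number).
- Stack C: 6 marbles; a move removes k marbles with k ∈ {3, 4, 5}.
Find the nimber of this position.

Build the Grundy sequence for stack A with g(k) = mex{g(k−s) : s ∈ {3, 5}, s ≤ k}:
g(0) = mex{} = 0
g(1) = mex{} = 0
g(2) = mex{} = 0
g(3) = mex{0} = 1
g(4) = mex{0} = 1
g(5) = mex{0} = 1
g(6) = mex{0,1} = 2
g(7) = mex{0,1} = 2
g(8) = mex{1} = 0
g(9) = mex{1,2} = 0
g(10) = mex{1,2} = 0
g(11) = mex{0,2} = 1
g(12) = mex{0,2} = 1
g(13) = mex{0} = 1
So g(13) = 1.
Stack B is a plain Nim stack of size 14, so its Grundy value is 14.
Build the Grundy sequence for stack C with g(k) = mex{g(k−s) : s ∈ {3, 4, 5}, s ≤ k}:
k:     0  1  2  3  4  5  6
g(k):  0  0  0  1  1  1  2
So g(6) = 2.
By the Sprague-Grundy theorem, the Grundy value of a sum of independent games is the XOR of the component values.
Combined value = 1 XOR 14 XOR 2 = 13.

13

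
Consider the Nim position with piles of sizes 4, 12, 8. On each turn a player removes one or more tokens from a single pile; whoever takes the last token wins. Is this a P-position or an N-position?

In binary:
  0100  (4)
  1100  (12)
  1000  (8)
  ----
  0000  (0)
The nim-sum is 0, so this is a P-position: the player to move is in a losing position under optimal play.

P-position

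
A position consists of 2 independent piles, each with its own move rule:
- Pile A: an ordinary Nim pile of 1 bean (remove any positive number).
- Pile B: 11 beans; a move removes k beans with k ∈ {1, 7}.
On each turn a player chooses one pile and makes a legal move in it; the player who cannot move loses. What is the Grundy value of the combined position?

Pile A is a plain Nim pile of size 1, so its Grundy value is 1.
For pile B, compute g(0), g(1), … with moves {1, 7}:
k:     0  1  2  3  4  5  6  7  8  9 10 11
g(k):  0  1  0  1  0  1  0  1  0  1  0  1
So g(11) = 1.
By the Sprague-Grundy theorem, the Grundy value of a sum of independent games is the XOR of the component values.
Combined value = 1 ⊕ 1 = 0.

0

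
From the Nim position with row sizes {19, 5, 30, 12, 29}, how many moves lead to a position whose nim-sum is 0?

Write each in binary and XOR column by column:
  10011  (19)
  00101  (5)
  11110  (30)
  01100  (12)
  11101  (29)
  -----
  11001  (25)
The overall nim-sum is X = 25. A row of size p has a winning move iff p XOR X < p (reduce it to p XOR X).
  19: 19 XOR 25 = 10 < 19 — winning move (to 10).
  5: 5 XOR 25 = 28 ≥ 5 — no move.
  30: 30 XOR 25 = 7 < 30 — winning move (to 7).
  12: 12 XOR 25 = 21 ≥ 12 — no move.
  29: 29 XOR 25 = 4 < 29 — winning move (to 4).
That gives 3 winning moves.

3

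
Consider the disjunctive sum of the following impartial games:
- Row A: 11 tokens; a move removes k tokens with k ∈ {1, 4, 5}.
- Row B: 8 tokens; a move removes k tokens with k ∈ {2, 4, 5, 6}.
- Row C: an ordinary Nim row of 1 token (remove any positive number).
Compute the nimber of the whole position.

0

For row A, compute g(0), g(1), … with moves {1, 4, 5}:
k:     0  1  2  3  4  5  6  7  8  9 10 11
g(k):  0  1  0  1  2  3  2  3  0  1  0  1
So g(11) = 1.
Grundy values for row B (subtraction set {2, 4, 5, 6}):
g(0) = mex{} = 0
g(1) = mex{} = 0
g(2) = mex{0} = 1
g(3) = mex{0} = 1
g(4) = mex{0,1} = 2
g(5) = mex{0,1} = 2
g(6) = mex{0,1,2} = 3
g(7) = mex{0,1,2} = 3
g(8) = mex{1,2,3} = 0
So g(8) = 0.
Row C is a plain Nim row of size 1, so its Grundy value is 1.
The value of a disjunctive sum is the nim-sum of the parts.
Combined value = 1 ⊕ 0 ⊕ 1 = 0.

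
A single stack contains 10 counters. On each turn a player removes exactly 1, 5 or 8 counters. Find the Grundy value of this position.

Compute g(0), g(1), … for moves {1, 5, 8}:
k:     0  1  2  3  4  5  6  7  8  9 10
g(k):  0  1  0  1  0  1  0  1  2  3  2
So g(10) = 2.

2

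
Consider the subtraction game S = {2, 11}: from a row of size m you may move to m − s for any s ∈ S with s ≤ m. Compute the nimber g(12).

Build the Grundy sequence with g(k) = mex{g(k−s) : s ∈ {2, 11}, s ≤ k}:
k:     0  1  2  3  4  5  6  7  8  9 10 11 12
g(k):  0  0  1  1  0  0  1  1  0  0  1  1  2
So g(12) = 2.

2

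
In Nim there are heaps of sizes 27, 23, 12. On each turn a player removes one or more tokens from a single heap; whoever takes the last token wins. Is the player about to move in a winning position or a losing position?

Losing position

Nim-sum: 27 ^ 23 ^ 12 = 0.
The nim-sum is 0, so this is a P-position: the player to move is in a losing position under optimal play.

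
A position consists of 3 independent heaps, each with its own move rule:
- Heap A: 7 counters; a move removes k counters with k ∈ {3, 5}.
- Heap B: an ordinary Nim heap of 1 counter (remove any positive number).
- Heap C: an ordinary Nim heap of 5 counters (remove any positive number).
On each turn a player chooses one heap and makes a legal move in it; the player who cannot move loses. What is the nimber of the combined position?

Build the Grundy sequence for heap A with g(k) = mex{g(k−s) : s ∈ {3, 5}, s ≤ k}:
g(0) = mex{} = 0
g(1) = mex{} = 0
g(2) = mex{} = 0
g(3) = mex{0} = 1
g(4) = mex{0} = 1
g(5) = mex{0} = 1
g(6) = mex{0,1} = 2
g(7) = mex{0,1} = 2
So g(7) = 2.
Heap B is a plain Nim heap of size 1, so its Grundy value is 1.
Heap C is a plain Nim heap of size 5, so its Grundy value is 5.
The value of a disjunctive sum is the nim-sum of the parts.
Combined value = 2 ⊕ 1 ⊕ 5 = 6.

6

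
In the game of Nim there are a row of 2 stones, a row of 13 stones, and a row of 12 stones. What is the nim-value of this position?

Compute the nim-sum pairwise:
2 ^ 13 = 15
15 ^ 12 = 3

3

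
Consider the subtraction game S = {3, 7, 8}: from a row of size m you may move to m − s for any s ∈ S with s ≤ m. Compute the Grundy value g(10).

Compute g(0), g(1), … for moves {3, 7, 8}:
g(0) = mex{} = 0
g(1) = mex{} = 0
g(2) = mex{} = 0
g(3) = mex{0} = 1
g(4) = mex{0} = 1
g(5) = mex{0} = 1
g(6) = mex{1} = 0
g(7) = mex{0,1} = 2
g(8) = mex{0,1} = 2
g(9) = mex{0} = 1
g(10) = mex{0,1,2} = 3
So g(10) = 3.

3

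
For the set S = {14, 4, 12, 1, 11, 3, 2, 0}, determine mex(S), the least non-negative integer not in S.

The values 0, 1, 2, 3, 4 are all present; 5 is the first non-negative integer missing from the set.

5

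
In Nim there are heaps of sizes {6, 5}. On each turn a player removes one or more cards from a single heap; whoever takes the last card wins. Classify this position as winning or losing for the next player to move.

Winning position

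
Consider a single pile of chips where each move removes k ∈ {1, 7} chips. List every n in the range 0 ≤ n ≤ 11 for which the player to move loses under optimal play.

0, 2, 4, 6, 8, 10

Grundy values for subtraction set {1, 7}:
g(0) = mex{} = 0
g(1) = mex{0} = 1
g(2) = mex{1} = 0
g(3) = mex{0} = 1
g(4) = mex{1} = 0
g(5) = mex{0} = 1
g(6) = mex{1} = 0
g(7) = mex{0} = 1
g(8) = mex{1} = 0
g(9) = mex{0} = 1
g(10) = mex{1} = 0
g(11) = mex{0} = 1
The P-positions (g = 0) in 0..11 are 0, 2, 4, 6, 8, 10.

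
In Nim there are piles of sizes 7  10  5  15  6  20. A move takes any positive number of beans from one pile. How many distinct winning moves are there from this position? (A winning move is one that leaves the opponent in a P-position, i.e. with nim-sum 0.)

1

Compute the nim-sum pairwise:
7 ⊕ 10 = 13
13 ⊕ 5 = 8
8 ⊕ 15 = 7
7 ⊕ 6 = 1
1 ⊕ 20 = 21
The overall nim-sum is X = 21. A pile of size p has a winning move iff p XOR X < p (reduce it to p XOR X).
  7: 7 XOR 21 = 18 ≥ 7 — no move.
  10: 10 XOR 21 = 31 ≥ 10 — no move.
  5: 5 XOR 21 = 16 ≥ 5 — no move.
  15: 15 XOR 21 = 26 ≥ 15 — no move.
  6: 6 XOR 21 = 19 ≥ 6 — no move.
  20: 20 XOR 21 = 1 < 20 — winning move (to 1).
That gives 1 winning move.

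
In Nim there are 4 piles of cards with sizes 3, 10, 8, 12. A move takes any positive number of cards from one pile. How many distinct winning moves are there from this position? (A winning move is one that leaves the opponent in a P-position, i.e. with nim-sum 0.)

In binary:
  0011  (3)
  1010  (10)
  1000  (8)
  1100  (12)
  ----
  1101  (13)
The overall nim-sum is X = 13. A pile of size p has a winning move iff p XOR X < p (reduce it to p XOR X).
  3: 3 XOR 13 = 14 ≥ 3 — no move.
  10: 10 XOR 13 = 7 < 10 — winning move (to 7).
  8: 8 XOR 13 = 5 < 8 — winning move (to 5).
  12: 12 XOR 13 = 1 < 12 — winning move (to 1).
That gives 3 winning moves.

3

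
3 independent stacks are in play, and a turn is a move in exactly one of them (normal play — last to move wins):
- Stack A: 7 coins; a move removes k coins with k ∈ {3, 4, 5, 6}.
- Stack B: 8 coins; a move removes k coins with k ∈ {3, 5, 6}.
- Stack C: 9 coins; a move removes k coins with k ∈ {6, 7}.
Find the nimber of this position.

1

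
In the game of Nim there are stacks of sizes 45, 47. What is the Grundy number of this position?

Write each in binary and XOR column by column:
  101101  (45)
  101111  (47)
  ------
  000010  (2)

2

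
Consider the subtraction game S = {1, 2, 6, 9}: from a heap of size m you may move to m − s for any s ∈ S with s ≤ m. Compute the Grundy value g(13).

3

Grundy values for subtraction set {1, 2, 6, 9}:
k:     0  1  2  3  4  5  6  7  8  9 10 11 12 13
g(k):  0  1  2  0  1  2  3  0  1  2  0  1  2  3
So g(13) = 3.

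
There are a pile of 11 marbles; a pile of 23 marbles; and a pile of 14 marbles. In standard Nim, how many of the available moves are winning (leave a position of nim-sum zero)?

Nim-sum: 11 XOR 23 XOR 14 = 18.
The overall nim-sum is X = 18. A pile of size p has a winning move iff p XOR X < p (reduce it to p XOR X).
  11: 11 XOR 18 = 25 ≥ 11 — no move.
  23: 23 XOR 18 = 5 < 23 — winning move (to 5).
  14: 14 XOR 18 = 28 ≥ 14 — no move.
That gives 1 winning move.

1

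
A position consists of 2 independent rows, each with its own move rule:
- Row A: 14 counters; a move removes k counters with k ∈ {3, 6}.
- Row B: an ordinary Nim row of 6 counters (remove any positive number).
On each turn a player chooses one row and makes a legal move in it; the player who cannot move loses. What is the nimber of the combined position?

For row A, compute g(0), g(1), … with moves {3, 6}:
k:     0  1  2  3  4  5  6  7  8  9 10 11 12 13 14
g(k):  0  0  0  1  1  1  2  2  2  0  0  0  1  1  1
So g(14) = 1.
Row B is a plain Nim row of size 6, so its Grundy value is 6.
By the Sprague-Grundy theorem, the Grundy value of a sum of independent games is the XOR of the component values.
Combined value = 1 XOR 6 = 7.

7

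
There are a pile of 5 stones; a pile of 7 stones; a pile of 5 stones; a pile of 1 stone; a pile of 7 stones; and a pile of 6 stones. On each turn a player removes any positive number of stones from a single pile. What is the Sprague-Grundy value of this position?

7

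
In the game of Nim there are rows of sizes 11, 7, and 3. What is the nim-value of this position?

Compute the nim-sum pairwise:
11 XOR 7 = 12
12 XOR 3 = 15

15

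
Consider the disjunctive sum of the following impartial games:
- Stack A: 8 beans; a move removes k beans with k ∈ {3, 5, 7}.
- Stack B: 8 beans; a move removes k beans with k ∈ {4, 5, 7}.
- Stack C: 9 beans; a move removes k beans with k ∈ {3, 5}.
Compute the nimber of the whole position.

0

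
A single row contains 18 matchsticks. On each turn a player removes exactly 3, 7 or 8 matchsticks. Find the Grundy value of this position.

2

Compute g(0), g(1), … for moves {3, 7, 8}:
k:     0  1  2  3  4  5  6  7  8  9 10 11 12 13 14 15 16 17 18
g(k):  0  0  0  1  1  1  0  2  2  1  3  0  0  2  1  1  0  0  2
So g(18) = 2.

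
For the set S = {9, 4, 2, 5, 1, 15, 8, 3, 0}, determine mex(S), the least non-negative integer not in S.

6

The values 0, 1, 2, 3, 4, 5 are all present; 6 is the first non-negative integer missing from the set.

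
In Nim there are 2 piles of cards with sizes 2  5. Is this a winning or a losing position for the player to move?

Nim-sum: 2 ^ 5 = 7.
The nim-sum is 7 ≠ 0, so this is an N-position: the player to move can win.

Winning position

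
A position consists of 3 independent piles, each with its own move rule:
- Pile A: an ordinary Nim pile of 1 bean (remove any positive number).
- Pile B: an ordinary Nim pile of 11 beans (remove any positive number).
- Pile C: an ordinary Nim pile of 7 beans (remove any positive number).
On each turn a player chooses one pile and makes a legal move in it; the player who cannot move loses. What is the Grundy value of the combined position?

13

Pile A is a plain Nim pile of size 1, so its Grundy value is 1.
Pile B is a plain Nim pile of size 11, so its Grundy value is 11.
Pile C is a plain Nim pile of size 7, so its Grundy value is 7.
By the Sprague-Grundy theorem, the Grundy value of a sum of independent games is the XOR of the component values.
Combined value = 1 ⊕ 11 ⊕ 7 = 13.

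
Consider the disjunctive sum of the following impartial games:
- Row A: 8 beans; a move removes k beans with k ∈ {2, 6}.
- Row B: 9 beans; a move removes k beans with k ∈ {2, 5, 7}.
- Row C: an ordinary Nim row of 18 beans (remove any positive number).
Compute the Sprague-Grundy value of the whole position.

Build the Grundy sequence for row A with g(k) = mex{g(k−s) : s ∈ {2, 6}, s ≤ k}:
g(0) = mex{} = 0
g(1) = mex{} = 0
g(2) = mex{0} = 1
g(3) = mex{0} = 1
g(4) = mex{1} = 0
g(5) = mex{1} = 0
g(6) = mex{0} = 1
g(7) = mex{0} = 1
g(8) = mex{1} = 0
So g(8) = 0.
Grundy values for row B (subtraction set {2, 5, 7}):
g(0) = mex{} = 0
g(1) = mex{} = 0
g(2) = mex{0} = 1
g(3) = mex{0} = 1
g(4) = mex{1} = 0
g(5) = mex{0,1} = 2
g(6) = mex{0} = 1
g(7) = mex{0,1,2} = 3
g(8) = mex{0,1} = 2
g(9) = mex{0,1,3} = 2
So g(9) = 2.
Row C is a plain Nim row of size 18, so its Grundy value is 18.
The value of a disjunctive sum is the nim-sum of the parts.
Combined value = 0 ⊕ 2 ⊕ 18 = 16.

16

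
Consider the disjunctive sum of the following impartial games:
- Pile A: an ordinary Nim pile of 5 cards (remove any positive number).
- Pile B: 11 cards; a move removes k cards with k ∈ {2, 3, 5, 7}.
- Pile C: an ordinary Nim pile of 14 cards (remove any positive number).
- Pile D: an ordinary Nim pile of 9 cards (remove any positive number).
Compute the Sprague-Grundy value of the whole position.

3

Pile A is a plain Nim pile of size 5, so its Grundy value is 5.
For pile B, compute g(0), g(1), … with moves {2, 3, 5, 7}:
g(0) = mex{} = 0
g(1) = mex{} = 0
g(2) = mex{0} = 1
g(3) = mex{0} = 1
g(4) = mex{0,1} = 2
g(5) = mex{0,1} = 2
g(6) = mex{0,1,2} = 3
g(7) = mex{0,1,2} = 3
g(8) = mex{0,1,2,3} = 4
g(9) = mex{1,2,3} = 0
g(10) = mex{1,2,3,4} = 0
g(11) = mex{0,2,3,4} = 1
So g(11) = 1.
Pile C is a plain Nim pile of size 14, so its Grundy value is 14.
Pile D is a plain Nim pile of size 9, so its Grundy value is 9.
The value of a disjunctive sum is the nim-sum of the parts.
Combined value = 5 ⊕ 1 ⊕ 14 ⊕ 9 = 3.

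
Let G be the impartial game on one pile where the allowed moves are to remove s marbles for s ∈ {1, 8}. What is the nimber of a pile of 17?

Grundy values for subtraction set {1, 8}:
k:     0  1  2  3  4  5  6  7  8  9 10 11 12 13 14 15 16 17
g(k):  0  1  0  1  0  1  0  1  2  0  1  0  1  0  1  0  1  2
So g(17) = 2.

2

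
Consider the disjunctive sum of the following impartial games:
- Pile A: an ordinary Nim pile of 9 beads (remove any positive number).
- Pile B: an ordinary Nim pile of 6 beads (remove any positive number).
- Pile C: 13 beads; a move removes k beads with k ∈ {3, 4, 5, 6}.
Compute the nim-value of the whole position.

14

Pile A is a plain Nim pile of size 9, so its Grundy value is 9.
Pile B is a plain Nim pile of size 6, so its Grundy value is 6.
Build the Grundy sequence for pile C with g(k) = mex{g(k−s) : s ∈ {3, 4, 5, 6}, s ≤ k}:
k:     0  1  2  3  4  5  6  7  8  9 10 11 12 13
g(k):  0  0  0  1  1  1  2  2  2  0  0  0  1  1
So g(13) = 1.
By the Sprague-Grundy theorem, the Grundy value of a sum of independent games is the XOR of the component values.
Combined value = 9 XOR 6 XOR 1 = 14.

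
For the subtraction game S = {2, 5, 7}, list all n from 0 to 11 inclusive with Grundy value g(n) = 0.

0, 1, 4, 10

Build the Grundy sequence with g(k) = mex{g(k−s) : s ∈ {2, 5, 7}, s ≤ k}:
g(0) = mex{} = 0
g(1) = mex{} = 0
g(2) = mex{0} = 1
g(3) = mex{0} = 1
g(4) = mex{1} = 0
g(5) = mex{0,1} = 2
g(6) = mex{0} = 1
g(7) = mex{0,1,2} = 3
g(8) = mex{0,1} = 2
g(9) = mex{0,1,3} = 2
g(10) = mex{1,2} = 0
g(11) = mex{0,1,2} = 3
The P-positions (g = 0) in 0..11 are 0, 1, 4, 10.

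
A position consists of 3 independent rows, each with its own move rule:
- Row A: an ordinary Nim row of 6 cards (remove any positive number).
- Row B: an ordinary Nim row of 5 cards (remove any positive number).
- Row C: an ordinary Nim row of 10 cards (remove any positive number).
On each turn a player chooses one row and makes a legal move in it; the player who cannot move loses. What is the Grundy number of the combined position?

Row A is a plain Nim row of size 6, so its Grundy value is 6.
Row B is a plain Nim row of size 5, so its Grundy value is 5.
Row C is a plain Nim row of size 10, so its Grundy value is 10.
The value of a disjunctive sum is the nim-sum of the parts.
Combined value = 6 XOR 5 XOR 10 = 9.

9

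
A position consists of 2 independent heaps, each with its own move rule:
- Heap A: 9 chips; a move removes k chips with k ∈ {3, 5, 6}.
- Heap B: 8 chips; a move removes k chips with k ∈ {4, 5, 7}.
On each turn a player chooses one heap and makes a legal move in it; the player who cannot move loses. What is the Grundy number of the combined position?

Grundy values for heap A (subtraction set {3, 5, 6}):
k:     0  1  2  3  4  5  6  7  8  9
g(k):  0  0  0  1  1  1  2  2  2  0
So g(9) = 0.
For heap B, compute g(0), g(1), … with moves {4, 5, 7}:
k:     0  1  2  3  4  5  6  7  8
g(k):  0  0  0  0  1  1  1  1  2
So g(8) = 2.
The value of a disjunctive sum is the nim-sum of the parts.
Combined value = 0 XOR 2 = 2.

2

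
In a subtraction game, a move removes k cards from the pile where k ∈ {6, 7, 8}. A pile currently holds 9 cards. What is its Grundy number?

Build the Grundy sequence with g(k) = mex{g(k−s) : s ∈ {6, 7, 8}, s ≤ k}:
g(0) = mex{} = 0
g(1) = mex{} = 0
g(2) = mex{} = 0
g(3) = mex{} = 0
g(4) = mex{} = 0
g(5) = mex{} = 0
g(6) = mex{0} = 1
g(7) = mex{0} = 1
g(8) = mex{0} = 1
g(9) = mex{0} = 1
So g(9) = 1.

1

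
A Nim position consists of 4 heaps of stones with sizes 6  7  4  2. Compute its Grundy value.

7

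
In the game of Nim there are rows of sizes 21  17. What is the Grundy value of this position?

4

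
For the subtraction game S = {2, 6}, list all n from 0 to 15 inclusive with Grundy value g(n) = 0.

0, 1, 4, 5, 8, 9, 12, 13

Build the Grundy sequence with g(k) = mex{g(k−s) : s ∈ {2, 6}, s ≤ k}:
k:     0  1  2  3  4  5  6  7  8  9 10 11 12 13 14 15
g(k):  0  0  1  1  0  0  1  1  0  0  1  1  0  0  1  1
The P-positions (g = 0) in 0..15 are 0, 1, 4, 5, 8, 9, 12, 13.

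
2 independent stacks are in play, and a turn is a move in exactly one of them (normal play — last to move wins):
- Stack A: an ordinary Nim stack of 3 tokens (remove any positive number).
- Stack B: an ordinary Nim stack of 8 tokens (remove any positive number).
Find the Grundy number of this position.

11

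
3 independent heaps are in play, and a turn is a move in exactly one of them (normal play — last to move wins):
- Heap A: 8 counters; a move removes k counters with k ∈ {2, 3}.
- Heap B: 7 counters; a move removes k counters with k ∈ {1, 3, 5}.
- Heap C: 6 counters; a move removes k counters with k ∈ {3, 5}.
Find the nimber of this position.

Grundy values for heap A (subtraction set {2, 3}):
g(0) = mex{} = 0
g(1) = mex{} = 0
g(2) = mex{0} = 1
g(3) = mex{0} = 1
g(4) = mex{0,1} = 2
g(5) = mex{1} = 0
g(6) = mex{1,2} = 0
g(7) = mex{0,2} = 1
g(8) = mex{0} = 1
So g(8) = 1.
Build the Grundy sequence for heap B with g(k) = mex{g(k−s) : s ∈ {1, 3, 5}, s ≤ k}:
k:     0  1  2  3  4  5  6  7
g(k):  0  1  0  1  0  1  0  1
So g(7) = 1.
For heap C, compute g(0), g(1), … with moves {3, 5}:
k:     0  1  2  3  4  5  6
g(k):  0  0  0  1  1  1  2
So g(6) = 2.
The value of a disjunctive sum is the nim-sum of the parts.
Combined value = 1 ⊕ 1 ⊕ 2 = 2.

2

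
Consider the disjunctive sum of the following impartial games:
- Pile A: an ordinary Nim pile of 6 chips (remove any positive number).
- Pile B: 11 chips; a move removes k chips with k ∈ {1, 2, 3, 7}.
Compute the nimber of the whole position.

Pile A is a plain Nim pile of size 6, so its Grundy value is 6.
Build the Grundy sequence for pile B with g(k) = mex{g(k−s) : s ∈ {1, 2, 3, 7}, s ≤ k}:
k:     0  1  2  3  4  5  6  7  8  9 10 11
g(k):  0  1  2  3  0  1  2  3  0  1  2  3
So g(11) = 3.
By the Sprague-Grundy theorem, the Grundy value of a sum of independent games is the XOR of the component values.
Combined value = 6 ⊕ 3 = 5.

5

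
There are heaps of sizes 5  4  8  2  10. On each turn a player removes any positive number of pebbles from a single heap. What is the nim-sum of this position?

1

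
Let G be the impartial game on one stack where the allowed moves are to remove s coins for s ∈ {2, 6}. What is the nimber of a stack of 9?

Compute g(0), g(1), … for moves {2, 6}:
k:     0  1  2  3  4  5  6  7  8  9
g(k):  0  0  1  1  0  0  1  1  0  0
So g(9) = 0.

0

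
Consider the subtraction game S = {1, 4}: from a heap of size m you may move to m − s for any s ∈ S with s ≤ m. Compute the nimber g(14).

2

Build the Grundy sequence with g(k) = mex{g(k−s) : s ∈ {1, 4}, s ≤ k}:
g(0) = mex{} = 0
g(1) = mex{0} = 1
g(2) = mex{1} = 0
g(3) = mex{0} = 1
g(4) = mex{0,1} = 2
g(5) = mex{1,2} = 0
g(6) = mex{0} = 1
g(7) = mex{1} = 0
g(8) = mex{0,2} = 1
g(9) = mex{0,1} = 2
g(10) = mex{1,2} = 0
g(11) = mex{0} = 1
g(12) = mex{1} = 0
g(13) = mex{0,2} = 1
g(14) = mex{0,1} = 2
So g(14) = 2.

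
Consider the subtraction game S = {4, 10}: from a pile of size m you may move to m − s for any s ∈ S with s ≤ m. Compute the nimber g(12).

Compute g(0), g(1), … for moves {4, 10}:
k:     0  1  2  3  4  5  6  7  8  9 10 11 12
g(k):  0  0  0  0  1  1  1  1  0  0  2  2  1
So g(12) = 1.

1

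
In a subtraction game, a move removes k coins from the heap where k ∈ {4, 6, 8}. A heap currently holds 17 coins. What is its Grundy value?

Build the Grundy sequence with g(k) = mex{g(k−s) : s ∈ {4, 6, 8}, s ≤ k}:
k:     0  1  2  3  4  5  6  7  8  9 10 11 12 13 14 15 16 17
g(k):  0  0  0  0  1  1  1  1  2  2  2  2  0  0  0  0  1  1
So g(17) = 1.

1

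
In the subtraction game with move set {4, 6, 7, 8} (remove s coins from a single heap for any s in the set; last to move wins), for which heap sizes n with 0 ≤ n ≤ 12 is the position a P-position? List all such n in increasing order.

Compute g(0), g(1), … for moves {4, 6, 7, 8}:
g(0) = mex{} = 0
g(1) = mex{} = 0
g(2) = mex{} = 0
g(3) = mex{} = 0
g(4) = mex{0} = 1
g(5) = mex{0} = 1
g(6) = mex{0} = 1
g(7) = mex{0} = 1
g(8) = mex{0,1} = 2
g(9) = mex{0,1} = 2
g(10) = mex{0,1} = 2
g(11) = mex{0,1} = 2
g(12) = mex{1,2} = 0
The P-positions (g = 0) in 0..12 are 0, 1, 2, 3, 12.

0, 1, 2, 3, 12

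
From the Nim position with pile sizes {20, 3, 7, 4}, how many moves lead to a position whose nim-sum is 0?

Compute the nim-sum pairwise:
20 ^ 3 = 23
23 ^ 7 = 16
16 ^ 4 = 20
The overall nim-sum is X = 20. A pile of size p has a winning move iff p XOR X < p (reduce it to p XOR X).
  20: 20 XOR 20 = 0 < 20 — winning move (to 0).
  3: 3 XOR 20 = 23 ≥ 3 — no move.
  7: 7 XOR 20 = 19 ≥ 7 — no move.
  4: 4 XOR 20 = 16 ≥ 4 — no move.
That gives 1 winning move.

1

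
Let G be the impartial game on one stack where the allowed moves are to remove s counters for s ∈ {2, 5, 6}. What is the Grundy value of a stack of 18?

Build the Grundy sequence with g(k) = mex{g(k−s) : s ∈ {2, 5, 6}, s ≤ k}:
k:     0  1  2  3  4  5  6  7  8  9 10 11 12 13 14 15 16 17 18
g(k):  0  0  1  1  0  2  1  3  0  2  1  0  0  1  1  0  2  1  3
So g(18) = 3.

3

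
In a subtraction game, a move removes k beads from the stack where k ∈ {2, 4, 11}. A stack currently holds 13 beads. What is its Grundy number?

0

Compute g(0), g(1), … for moves {2, 4, 11}:
k:     0  1  2  3  4  5  6  7  8  9 10 11 12 13
g(k):  0  0  1  1  2  2  0  0  1  1  2  2  3  0
So g(13) = 0.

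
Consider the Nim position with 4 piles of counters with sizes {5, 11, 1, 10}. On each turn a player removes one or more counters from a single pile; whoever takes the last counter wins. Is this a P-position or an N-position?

N-position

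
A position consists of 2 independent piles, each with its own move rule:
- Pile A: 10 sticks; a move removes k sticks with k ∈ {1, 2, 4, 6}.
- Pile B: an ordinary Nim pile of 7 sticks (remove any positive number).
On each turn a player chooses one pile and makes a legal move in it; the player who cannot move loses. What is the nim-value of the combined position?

Grundy values for pile A (subtraction set {1, 2, 4, 6}):
g(0) = mex{} = 0
g(1) = mex{0} = 1
g(2) = mex{0,1} = 2
g(3) = mex{1,2} = 0
g(4) = mex{0,2} = 1
g(5) = mex{0,1} = 2
g(6) = mex{0,1,2} = 3
g(7) = mex{0,1,2,3} = 4
g(8) = mex{1,2,3,4} = 0
g(9) = mex{0,2,4} = 1
g(10) = mex{0,1,3} = 2
So g(10) = 2.
Pile B is a plain Nim pile of size 7, so its Grundy value is 7.
The value of a disjunctive sum is the nim-sum of the parts.
Combined value = 2 XOR 7 = 5.

5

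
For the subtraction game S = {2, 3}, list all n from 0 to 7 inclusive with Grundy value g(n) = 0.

0, 1, 5, 6

Build the Grundy sequence with g(k) = mex{g(k−s) : s ∈ {2, 3}, s ≤ k}:
k:     0  1  2  3  4  5  6  7
g(k):  0  0  1  1  2  0  0  1
The P-positions (g = 0) in 0..7 are 0, 1, 5, 6.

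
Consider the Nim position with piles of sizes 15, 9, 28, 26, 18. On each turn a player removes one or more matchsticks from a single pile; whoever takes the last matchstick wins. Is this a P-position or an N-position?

Nim-sum: 15 ^ 9 ^ 28 ^ 26 ^ 18 = 18.
The nim-sum is 18 ≠ 0, so this is an N-position: the player to move can win.

N-position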